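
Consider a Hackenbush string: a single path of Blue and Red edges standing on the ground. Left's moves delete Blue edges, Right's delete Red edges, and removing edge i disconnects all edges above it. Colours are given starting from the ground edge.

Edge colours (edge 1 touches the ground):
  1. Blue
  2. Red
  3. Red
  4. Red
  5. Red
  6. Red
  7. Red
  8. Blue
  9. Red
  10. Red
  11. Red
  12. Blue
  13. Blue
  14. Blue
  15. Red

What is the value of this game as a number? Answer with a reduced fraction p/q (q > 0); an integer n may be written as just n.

285/16384

1 of 15 · B · max L 0 · min R +∞ — 1
2 of 15 · BR · max L 0 · min R 1 — 1/2
3 of 15 · BRR · max L 0 · min R 1/2 — 1/4
4 of 15 · BRRR · max L 0 · min R 1/4 — 1/8
5 of 15 · BRRRR · max L 0 · min R 1/8 — 1/16
6 of 15 · BRRRRR · max L 0 · min R 1/16 — 1/32
7 of 15 · BRRRRRR · max L 0 · min R 1/32 — 1/64
8 of 15 · BRRRRRRB · max L 1/64 · min R 1/32 — 3/128
9 of 15 · BRRRRRRBR · max L 1/64 · min R 3/128 — 5/256
10 of 15 · BRRRRRRBRR · max L 1/64 · min R 5/256 — 9/512
11 of 15 · BRRRRRRBRRR · max L 1/64 · min R 9/512 — 17/1024
12 of 15 · BRRRRRRBRRRB · max L 17/1024 · min R 9/512 — 35/2048
13 of 15 · BRRRRRRBRRRBB · max L 35/2048 · min R 9/512 — 71/4096
14 of 15 · BRRRRRRBRRRBBB · max L 71/4096 · min R 9/512 — 143/8192
15 of 15 · BRRRRRRBRRRBBBR · max L 71/4096 · min R 143/8192 — 285/16384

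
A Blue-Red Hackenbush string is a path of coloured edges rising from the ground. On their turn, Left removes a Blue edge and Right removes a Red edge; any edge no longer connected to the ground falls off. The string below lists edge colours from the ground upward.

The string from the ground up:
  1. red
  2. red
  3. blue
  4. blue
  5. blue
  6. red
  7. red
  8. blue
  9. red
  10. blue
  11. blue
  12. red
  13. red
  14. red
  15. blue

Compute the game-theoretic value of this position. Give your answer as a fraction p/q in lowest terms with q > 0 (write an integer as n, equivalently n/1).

G(r) = { · | 0 } = -1
G(rr) = { · | -1,0 } = -2
G(rrb) = { -2 | -1,0 } = -3/2
G(rrbb) = { -2,-3/2 | -1,0 } = -5/4
G(rrbbb) = { -2,-3/2,-5/4 | -1,0 } = -9/8
G(rrbbbr) = { -2,-3/2,-5/4 | -9/8,-1,0 } = -19/16
G(rrbbbrr) = { -2,-3/2,-5/4 | -19/16,-9/8,-1,0 } = -39/32
G(rrbbbrrb) = { -2,-3/2,-5/4,-39/32 | -19/16,-9/8,-1,0 } = -77/64
G(rrbbbrrbr) = { -2,-3/2,-5/4,-39/32 | -77/64,-19/16,-9/8,-1,0 } = -155/128
G(rrbbbrrbrb) = { -2,-3/2,-5/4,-39/32,-155/128 | -77/64,-19/16,-9/8,-1,0 } = -309/256
G(rrbbbrrbrbb) = { -2,-3/2,-5/4,-39/32,-155/128,-309/256 | -77/64,-19/16,-9/8,-1,0 } = -617/512
G(rrbbbrrbrbbr) = { -2,-3/2,-5/4,-39/32,-155/128,-309/256 | -617/512,-77/64,-19/16,-9/8,-1,0 } = -1235/1024
G(rrbbbrrbrbbrr) = { -2,-3/2,-5/4,-39/32,-155/128,-309/256 | -1235/1024,-617/512,-77/64,-19/16,-9/8,-1,0 } = -2471/2048
G(rrbbbrrbrbbrrr) = { -2,-3/2,-5/4,-39/32,-155/128,-309/256 | -2471/2048,-1235/1024,-617/512,-77/64,-19/16,-9/8,-1,0 } = -4943/4096
G(rrbbbrrbrbbrrrb) = { -2,-3/2,-5/4,-39/32,-155/128,-309/256,-4943/4096 | -2471/2048,-1235/1024,-617/512,-77/64,-19/16,-9/8,-1,0 } = -9885/8192

-9885/8192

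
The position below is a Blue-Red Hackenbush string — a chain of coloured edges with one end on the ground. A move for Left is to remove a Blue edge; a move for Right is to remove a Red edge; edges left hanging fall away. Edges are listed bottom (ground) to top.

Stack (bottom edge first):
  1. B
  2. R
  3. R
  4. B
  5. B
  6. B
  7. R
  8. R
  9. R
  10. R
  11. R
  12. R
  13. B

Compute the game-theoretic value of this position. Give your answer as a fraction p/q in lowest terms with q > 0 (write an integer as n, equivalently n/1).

1795/4096

step 1: add B to get B; options L={ 0 } R={ — } -> 1
step 2: add R to get BR; options L={ 0 } R={ 1 } -> 1/2
step 3: add R to get BRR; options L={ 0 } R={ 1/2; 1 } -> 1/4
step 4: add B to get BRRB; options L={ 0; 1/4 } R={ 1/2; 1 } -> 3/8
step 5: add B to get BRRBB; options L={ 0; 1/4; 3/8 } R={ 1/2; 1 } -> 7/16
step 6: add B to get BRRBBB; options L={ 0; 1/4; 3/8; 7/16 } R={ 1/2; 1 } -> 15/32
step 7: add R to get BRRBBBR; options L={ 0; 1/4; 3/8; 7/16 } R={ 15/32; 1/2; 1 } -> 29/64
step 8: add R to get BRRBBBRR; options L={ 0; 1/4; 3/8; 7/16 } R={ 29/64; 15/32; 1/2; 1 } -> 57/128
step 9: add R to get BRRBBBRRR; options L={ 0; 1/4; 3/8; 7/16 } R={ 57/128; 29/64; 15/32; 1/2; 1 } -> 113/256
step 10: add R to get BRRBBBRRRR; options L={ 0; 1/4; 3/8; 7/16 } R={ 113/256; 57/128; 29/64; 15/32; 1/2; 1 } -> 225/512
step 11: add R to get BRRBBBRRRRR; options L={ 0; 1/4; 3/8; 7/16 } R={ 225/512; 113/256; 57/128; 29/64; 15/32; 1/2; 1 } -> 449/1024
step 12: add R to get BRRBBBRRRRRR; options L={ 0; 1/4; 3/8; 7/16 } R={ 449/1024; 225/512; 113/256; 57/128; 29/64; 15/32; 1/2; 1 } -> 897/2048
step 13: add B to get BRRBBBRRRRRRB; options L={ 0; 1/4; 3/8; 7/16; 897/2048 } R={ 449/1024; 225/512; 113/256; 57/128; 29/64; 15/32; 1/2; 1 } -> 1795/4096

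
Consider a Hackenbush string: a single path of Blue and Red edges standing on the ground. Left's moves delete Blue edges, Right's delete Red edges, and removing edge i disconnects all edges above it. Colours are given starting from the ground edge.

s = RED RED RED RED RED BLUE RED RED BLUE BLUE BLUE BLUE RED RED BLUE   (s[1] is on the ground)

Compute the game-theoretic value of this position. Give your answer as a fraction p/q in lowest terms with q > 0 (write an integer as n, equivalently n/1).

step 1: add RED to get R; options L={ — } R={ 0 } = -1
step 2: add RED to get RR; options L={ — } R={ -1 0 } = -2
step 3: add RED to get RRR; options L={ — } R={ -2 -1 0 } = -3
step 4: add RED to get RRRR; options L={ — } R={ -3 -2 -1 0 } = -4
step 5: add RED to get RRRRR; options L={ — } R={ -4 -3 -2 -1 0 } = -5
step 6: add BLUE to get RRRRRB; options L={ -5 } R={ -4 -3 -2 -1 0 } = -9/2
step 7: add RED to get RRRRRBR; options L={ -5 } R={ -9/2 -4 -3 -2 -1 0 } = -19/4
step 8: add RED to get RRRRRBRR; options L={ -5 } R={ -19/4 -9/2 -4 -3 -2 -1 0 } = -39/8
step 9: add BLUE to get RRRRRBRRB; options L={ -5 -39/8 } R={ -19/4 -9/2 -4 -3 -2 -1 0 } = -77/16
step 10: add BLUE to get RRRRRBRRBB; options L={ -5 -39/8 -77/16 } R={ -19/4 -9/2 -4 -3 -2 -1 0 } = -153/32
step 11: add BLUE to get RRRRRBRRBBB; options L={ -5 -39/8 -77/16 -153/32 } R={ -19/4 -9/2 -4 -3 -2 -1 0 } = -305/64
step 12: add BLUE to get RRRRRBRRBBBB; options L={ -5 -39/8 -77/16 -153/32 -305/64 } R={ -19/4 -9/2 -4 -3 -2 -1 0 } = -609/128
step 13: add RED to get RRRRRBRRBBBBR; options L={ -5 -39/8 -77/16 -153/32 -305/64 } R={ -609/128 -19/4 -9/2 -4 -3 -2 -1 0 } = -1219/256
step 14: add RED to get RRRRRBRRBBBBRR; options L={ -5 -39/8 -77/16 -153/32 -305/64 } R={ -1219/256 -609/128 -19/4 -9/2 -4 -3 -2 -1 0 } = -2439/512
step 15: add BLUE to get RRRRRBRRBBBBRRB; options L={ -5 -39/8 -77/16 -153/32 -305/64 -2439/512 } R={ -1219/256 -609/128 -19/4 -9/2 -4 -3 -2 -1 0 } = -4877/1024

-4877/1024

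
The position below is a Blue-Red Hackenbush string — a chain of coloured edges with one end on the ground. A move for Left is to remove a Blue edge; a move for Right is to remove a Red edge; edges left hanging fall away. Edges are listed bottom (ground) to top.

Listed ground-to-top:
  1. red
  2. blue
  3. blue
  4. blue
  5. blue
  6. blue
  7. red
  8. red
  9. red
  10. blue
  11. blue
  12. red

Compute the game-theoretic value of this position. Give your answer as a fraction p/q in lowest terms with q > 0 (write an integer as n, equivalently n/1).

Build val(s[:k]) for k = 1..12, string s = red blue blue blue blue blue red red red blue blue red.
1 of 12 · r · max L −∞ · min R 0 gives -1
2 of 12 · rb · max L -1 · min R 0 gives -1/2
3 of 12 · rbb · max L -1/2 · min R 0 gives -1/4
4 of 12 · rbbb · max L -1/4 · min R 0 gives -1/8
5 of 12 · rbbbb · max L -1/8 · min R 0 gives -1/16
6 of 12 · rbbbbb · max L -1/16 · min R 0 gives -1/32
7 of 12 · rbbbbbr · max L -1/16 · min R -1/32 gives -3/64
8 of 12 · rbbbbbrr · max L -1/16 · min R -3/64 gives -7/128
9 of 12 · rbbbbbrrr · max L -1/16 · min R -7/128 gives -15/256
10 of 12 · rbbbbbrrrb · max L -15/256 · min R -7/128 gives -29/512
11 of 12 · rbbbbbrrrbb · max L -29/512 · min R -7/128 gives -57/1024
12 of 12 · rbbbbbrrrbbr · max L -29/512 · min R -57/1024 gives -115/2048

-115/2048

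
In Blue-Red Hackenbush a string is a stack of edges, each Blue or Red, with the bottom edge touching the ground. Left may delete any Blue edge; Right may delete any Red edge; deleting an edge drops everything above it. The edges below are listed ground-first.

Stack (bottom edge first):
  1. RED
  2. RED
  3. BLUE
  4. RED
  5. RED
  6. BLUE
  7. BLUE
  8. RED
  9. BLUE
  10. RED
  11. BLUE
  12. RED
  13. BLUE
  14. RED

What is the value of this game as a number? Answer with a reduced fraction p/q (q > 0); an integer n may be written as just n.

-7339/4096

v_1 [R]  L=[·]  R=[0]  gives -1
v_2 [RR]  L=[·]  R=[-1 0]  gives -2
v_3 [RRB]  L=[-2]  R=[-1 0]  gives -3/2
v_4 [RRBR]  L=[-2]  R=[-3/2 -1 0]  gives -7/4
v_5 [RRBRR]  L=[-2]  R=[-7/4 -3/2 -1 0]  gives -15/8
v_6 [RRBRRB]  L=[-2 -15/8]  R=[-7/4 -3/2 -1 0]  gives -29/16
v_7 [RRBRRBB]  L=[-2 -15/8 -29/16]  R=[-7/4 -3/2 -1 0]  gives -57/32
v_8 [RRBRRBBR]  L=[-2 -15/8 -29/16]  R=[-57/32 -7/4 -3/2 -1 0]  gives -115/64
v_9 [RRBRRBBRB]  L=[-2 -15/8 -29/16 -115/64]  R=[-57/32 -7/4 -3/2 -1 0]  gives -229/128
v_10 [RRBRRBBRBR]  L=[-2 -15/8 -29/16 -115/64]  R=[-229/128 -57/32 -7/4 -3/2 -1 0]  gives -459/256
v_11 [RRBRRBBRBRB]  L=[-2 -15/8 -29/16 -115/64 -459/256]  R=[-229/128 -57/32 -7/4 -3/2 -1 0]  gives -917/512
v_12 [RRBRRBBRBRBR]  L=[-2 -15/8 -29/16 -115/64 -459/256]  R=[-917/512 -229/128 -57/32 -7/4 -3/2 -1 0]  gives -1835/1024
v_13 [RRBRRBBRBRBRB]  L=[-2 -15/8 -29/16 -115/64 -459/256 -1835/1024]  R=[-917/512 -229/128 -57/32 -7/4 -3/2 -1 0]  gives -3669/2048
v_14 [RRBRRBBRBRBRBR]  L=[-2 -15/8 -29/16 -115/64 -459/256 -1835/1024]  R=[-3669/2048 -917/512 -229/128 -57/32 -7/4 -3/2 -1 0]  gives -7339/4096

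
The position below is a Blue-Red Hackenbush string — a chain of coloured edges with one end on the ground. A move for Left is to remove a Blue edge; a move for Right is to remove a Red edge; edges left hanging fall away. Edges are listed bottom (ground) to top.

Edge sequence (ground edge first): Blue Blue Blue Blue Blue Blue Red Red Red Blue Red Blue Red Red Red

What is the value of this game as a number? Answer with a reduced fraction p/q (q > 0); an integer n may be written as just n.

Build val(s[:k]) for k = 1..15, string s = Blue Blue Blue Blue Blue Blue Red Red Red Blue Red Blue Red Red Red.
val_1 [B]  L=[0]  R=[]  = 1
val_2 [BB]  L=[0; 1]  R=[]  = 2
val_3 [BBB]  L=[0; 1; 2]  R=[]  = 3
val_4 [BBBB]  L=[0; 1; 2; 3]  R=[]  = 4
val_5 [BBBBB]  L=[0; 1; 2; 3; 4]  R=[]  = 5
val_6 [BBBBBB]  L=[0; 1; 2; 3; 4; 5]  R=[]  = 6
val_7 [BBBBBBR]  L=[0; 1; 2; 3; 4; 5]  R=[6]  = 11/2
val_8 [BBBBBBRR]  L=[0; 1; 2; 3; 4; 5]  R=[11/2; 6]  = 21/4
val_9 [BBBBBBRRR]  L=[0; 1; 2; 3; 4; 5]  R=[21/4; 11/2; 6]  = 41/8
val_10 [BBBBBBRRRB]  L=[0; 1; 2; 3; 4; 5; 41/8]  R=[21/4; 11/2; 6]  = 83/16
val_11 [BBBBBBRRRBR]  L=[0; 1; 2; 3; 4; 5; 41/8]  R=[83/16; 21/4; 11/2; 6]  = 165/32
val_12 [BBBBBBRRRBRB]  L=[0; 1; 2; 3; 4; 5; 41/8; 165/32]  R=[83/16; 21/4; 11/2; 6]  = 331/64
val_13 [BBBBBBRRRBRBR]  L=[0; 1; 2; 3; 4; 5; 41/8; 165/32]  R=[331/64; 83/16; 21/4; 11/2; 6]  = 661/128
val_14 [BBBBBBRRRBRBRR]  L=[0; 1; 2; 3; 4; 5; 41/8; 165/32]  R=[661/128; 331/64; 83/16; 21/4; 11/2; 6]  = 1321/256
val_15 [BBBBBBRRRBRBRRR]  L=[0; 1; 2; 3; 4; 5; 41/8; 165/32]  R=[1321/256; 661/128; 331/64; 83/16; 21/4; 11/2; 6]  = 2641/512

2641/512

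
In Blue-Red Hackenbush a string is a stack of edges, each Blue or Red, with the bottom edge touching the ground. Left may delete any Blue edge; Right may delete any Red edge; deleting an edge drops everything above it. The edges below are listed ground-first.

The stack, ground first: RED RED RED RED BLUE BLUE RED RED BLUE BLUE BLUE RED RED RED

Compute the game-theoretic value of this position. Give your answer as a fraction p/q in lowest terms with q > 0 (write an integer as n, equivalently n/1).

-3471/1024

R: Left { — }, Right { 0 } ⇒ simplest -1
RR: Left { — }, Right { -1, 0 } ⇒ simplest -2
RRR: Left { — }, Right { -2, -1, 0 } ⇒ simplest -3
RRRR: Left { — }, Right { -3, -2, -1, 0 } ⇒ simplest -4
RRRRB: Left { -4 }, Right { -3, -2, -1, 0 } ⇒ simplest -7/2
RRRRBB: Left { -4, -7/2 }, Right { -3, -2, -1, 0 } ⇒ simplest -13/4
RRRRBBR: Left { -4, -7/2 }, Right { -13/4, -3, -2, -1, 0 } ⇒ simplest -27/8
RRRRBBRR: Left { -4, -7/2 }, Right { -27/8, -13/4, -3, -2, -1, 0 } ⇒ simplest -55/16
RRRRBBRRB: Left { -4, -7/2, -55/16 }, Right { -27/8, -13/4, -3, -2, -1, 0 } ⇒ simplest -109/32
RRRRBBRRBB: Left { -4, -7/2, -55/16, -109/32 }, Right { -27/8, -13/4, -3, -2, -1, 0 } ⇒ simplest -217/64
RRRRBBRRBBB: Left { -4, -7/2, -55/16, -109/32, -217/64 }, Right { -27/8, -13/4, -3, -2, -1, 0 } ⇒ simplest -433/128
RRRRBBRRBBBR: Left { -4, -7/2, -55/16, -109/32, -217/64 }, Right { -433/128, -27/8, -13/4, -3, -2, -1, 0 } ⇒ simplest -867/256
RRRRBBRRBBBRR: Left { -4, -7/2, -55/16, -109/32, -217/64 }, Right { -867/256, -433/128, -27/8, -13/4, -3, -2, -1, 0 } ⇒ simplest -1735/512
RRRRBBRRBBBRRR: Left { -4, -7/2, -55/16, -109/32, -217/64 }, Right { -1735/512, -867/256, -433/128, -27/8, -13/4, -3, -2, -1, 0 } ⇒ simplest -3471/1024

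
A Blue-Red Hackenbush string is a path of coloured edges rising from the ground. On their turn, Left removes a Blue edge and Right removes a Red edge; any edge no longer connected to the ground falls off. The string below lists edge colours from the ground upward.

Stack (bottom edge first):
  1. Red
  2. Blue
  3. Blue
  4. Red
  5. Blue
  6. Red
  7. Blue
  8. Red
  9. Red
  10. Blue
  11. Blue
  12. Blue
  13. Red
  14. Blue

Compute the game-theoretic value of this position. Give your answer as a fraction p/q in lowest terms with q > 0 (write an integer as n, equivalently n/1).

-2757/8192

1 of 14 · R · max L −∞ · min R 0 gives -1
2 of 14 · RB · max L -1 · min R 0 gives -1/2
3 of 14 · RBB · max L -1/2 · min R 0 gives -1/4
4 of 14 · RBBR · max L -1/2 · min R -1/4 gives -3/8
5 of 14 · RBBRB · max L -3/8 · min R -1/4 gives -5/16
6 of 14 · RBBRBR · max L -3/8 · min R -5/16 gives -11/32
7 of 14 · RBBRBRB · max L -11/32 · min R -5/16 gives -21/64
8 of 14 · RBBRBRBR · max L -11/32 · min R -21/64 gives -43/128
9 of 14 · RBBRBRBRR · max L -11/32 · min R -43/128 gives -87/256
10 of 14 · RBBRBRBRRB · max L -87/256 · min R -43/128 gives -173/512
11 of 14 · RBBRBRBRRBB · max L -173/512 · min R -43/128 gives -345/1024
12 of 14 · RBBRBRBRRBBB · max L -345/1024 · min R -43/128 gives -689/2048
13 of 14 · RBBRBRBRRBBBR · max L -345/1024 · min R -689/2048 gives -1379/4096
14 of 14 · RBBRBRBRRBBBRB · max L -1379/4096 · min R -689/2048 gives -2757/8192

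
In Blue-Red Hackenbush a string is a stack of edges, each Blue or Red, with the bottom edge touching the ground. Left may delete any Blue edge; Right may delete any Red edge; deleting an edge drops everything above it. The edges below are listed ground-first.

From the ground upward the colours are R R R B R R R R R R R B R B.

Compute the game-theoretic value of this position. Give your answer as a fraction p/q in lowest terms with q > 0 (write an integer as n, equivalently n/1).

Recurse on prefixes of the 14-edge string R R R B R R R R R R R B R B:
1 of 14 · R · max L −∞ · min R 0 → -1
2 of 14 · RR · max L −∞ · min R -1 → -2
3 of 14 · RRR · max L −∞ · min R -2 → -3
4 of 14 · RRRB · max L -3 · min R -2 → -5/2
5 of 14 · RRRBR · max L -3 · min R -5/2 → -11/4
6 of 14 · RRRBRR · max L -3 · min R -11/4 → -23/8
7 of 14 · RRRBRRR · max L -3 · min R -23/8 → -47/16
8 of 14 · RRRBRRRR · max L -3 · min R -47/16 → -95/32
9 of 14 · RRRBRRRRR · max L -3 · min R -95/32 → -191/64
10 of 14 · RRRBRRRRRR · max L -3 · min R -191/64 → -383/128
11 of 14 · RRRBRRRRRRR · max L -3 · min R -383/128 → -767/256
12 of 14 · RRRBRRRRRRRB · max L -767/256 · min R -383/128 → -1533/512
13 of 14 · RRRBRRRRRRRBR · max L -767/256 · min R -1533/512 → -3067/1024
14 of 14 · RRRBRRRRRRRBRB · max L -3067/1024 · min R -1533/512 → -6133/2048

-6133/2048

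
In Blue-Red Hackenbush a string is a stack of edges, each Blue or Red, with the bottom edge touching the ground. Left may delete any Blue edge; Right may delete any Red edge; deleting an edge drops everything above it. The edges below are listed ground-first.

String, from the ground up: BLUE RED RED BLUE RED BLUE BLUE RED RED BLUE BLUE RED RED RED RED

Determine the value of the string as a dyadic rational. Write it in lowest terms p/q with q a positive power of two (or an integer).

5729/16384

step 1: add BLUE to get B; options L={ 0 } R={  } — 1
step 2: add RED to get BR; options L={ 0 } R={ 1 } — 1/2
step 3: add RED to get BRR; options L={ 0 } R={ 1/2 1 } — 1/4
step 4: add BLUE to get BRRB; options L={ 0 1/4 } R={ 1/2 1 } — 3/8
step 5: add RED to get BRRBR; options L={ 0 1/4 } R={ 3/8 1/2 1 } — 5/16
step 6: add BLUE to get BRRBRB; options L={ 0 1/4 5/16 } R={ 3/8 1/2 1 } — 11/32
step 7: add BLUE to get BRRBRBB; options L={ 0 1/4 5/16 11/32 } R={ 3/8 1/2 1 } — 23/64
step 8: add RED to get BRRBRBBR; options L={ 0 1/4 5/16 11/32 } R={ 23/64 3/8 1/2 1 } — 45/128
step 9: add RED to get BRRBRBBRR; options L={ 0 1/4 5/16 11/32 } R={ 45/128 23/64 3/8 1/2 1 } — 89/256
step 10: add BLUE to get BRRBRBBRRB; options L={ 0 1/4 5/16 11/32 89/256 } R={ 45/128 23/64 3/8 1/2 1 } — 179/512
step 11: add BLUE to get BRRBRBBRRBB; options L={ 0 1/4 5/16 11/32 89/256 179/512 } R={ 45/128 23/64 3/8 1/2 1 } — 359/1024
step 12: add RED to get BRRBRBBRRBBR; options L={ 0 1/4 5/16 11/32 89/256 179/512 } R={ 359/1024 45/128 23/64 3/8 1/2 1 } — 717/2048
step 13: add RED to get BRRBRBBRRBBRR; options L={ 0 1/4 5/16 11/32 89/256 179/512 } R={ 717/2048 359/1024 45/128 23/64 3/8 1/2 1 } — 1433/4096
step 14: add RED to get BRRBRBBRRBBRRR; options L={ 0 1/4 5/16 11/32 89/256 179/512 } R={ 1433/4096 717/2048 359/1024 45/128 23/64 3/8 1/2 1 } — 2865/8192
step 15: add RED to get BRRBRBBRRBBRRRR; options L={ 0 1/4 5/16 11/32 89/256 179/512 } R={ 2865/8192 1433/4096 717/2048 359/1024 45/128 23/64 3/8 1/2 1 } — 5729/16384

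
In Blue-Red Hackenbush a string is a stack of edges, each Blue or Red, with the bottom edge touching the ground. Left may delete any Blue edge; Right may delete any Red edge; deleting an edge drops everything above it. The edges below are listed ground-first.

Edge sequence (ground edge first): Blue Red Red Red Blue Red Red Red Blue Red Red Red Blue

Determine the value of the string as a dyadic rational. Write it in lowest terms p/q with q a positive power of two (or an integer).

547/4096

Recurse on prefixes of the 13-edge string Blue Red Red Red Blue Red Red Red Blue Red Red Red Blue:
1 of 13 · B · max L 0 · min R +∞ so 1
2 of 13 · BR · max L 0 · min R 1 so 1/2
3 of 13 · BRR · max L 0 · min R 1/2 so 1/4
4 of 13 · BRRR · max L 0 · min R 1/4 so 1/8
5 of 13 · BRRRB · max L 1/8 · min R 1/4 so 3/16
6 of 13 · BRRRBR · max L 1/8 · min R 3/16 so 5/32
7 of 13 · BRRRBRR · max L 1/8 · min R 5/32 so 9/64
8 of 13 · BRRRBRRR · max L 1/8 · min R 9/64 so 17/128
9 of 13 · BRRRBRRRB · max L 17/128 · min R 9/64 so 35/256
10 of 13 · BRRRBRRRBR · max L 17/128 · min R 35/256 so 69/512
11 of 13 · BRRRBRRRBRR · max L 17/128 · min R 69/512 so 137/1024
12 of 13 · BRRRBRRRBRRR · max L 17/128 · min R 137/1024 so 273/2048
13 of 13 · BRRRBRRRBRRRB · max L 273/2048 · min R 137/1024 so 547/4096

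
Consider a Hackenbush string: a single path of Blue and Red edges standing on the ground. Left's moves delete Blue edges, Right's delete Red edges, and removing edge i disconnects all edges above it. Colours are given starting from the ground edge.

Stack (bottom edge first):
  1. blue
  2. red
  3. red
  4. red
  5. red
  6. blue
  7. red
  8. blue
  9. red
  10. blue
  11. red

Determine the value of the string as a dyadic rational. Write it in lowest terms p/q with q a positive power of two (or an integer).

g(b) = { 0 | (no moves) } -> 1
g(br) = { 0 | 1 } -> 1/2
g(brr) = { 0 | 1/2, 1 } -> 1/4
g(brrr) = { 0 | 1/4, 1/2, 1 } -> 1/8
g(brrrr) = { 0 | 1/8, 1/4, 1/2, 1 } -> 1/16
g(brrrrb) = { 0, 1/16 | 1/8, 1/4, 1/2, 1 } -> 3/32
g(brrrrbr) = { 0, 1/16 | 3/32, 1/8, 1/4, 1/2, 1 } -> 5/64
g(brrrrbrb) = { 0, 1/16, 5/64 | 3/32, 1/8, 1/4, 1/2, 1 } -> 11/128
g(brrrrbrbr) = { 0, 1/16, 5/64 | 11/128, 3/32, 1/8, 1/4, 1/2, 1 } -> 21/256
g(brrrrbrbrb) = { 0, 1/16, 5/64, 21/256 | 11/128, 3/32, 1/8, 1/4, 1/2, 1 } -> 43/512
g(brrrrbrbrbr) = { 0, 1/16, 5/64, 21/256 | 43/512, 11/128, 3/32, 1/8, 1/4, 1/2, 1 } -> 85/1024

85/1024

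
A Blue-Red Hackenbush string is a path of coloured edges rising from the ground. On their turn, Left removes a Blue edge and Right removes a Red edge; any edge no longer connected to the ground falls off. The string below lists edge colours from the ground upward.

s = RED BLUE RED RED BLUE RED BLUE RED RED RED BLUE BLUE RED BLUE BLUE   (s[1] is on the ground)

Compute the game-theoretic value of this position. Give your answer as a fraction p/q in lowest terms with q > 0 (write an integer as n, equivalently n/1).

value(R) = { · | 0 } — -1
value(RB) = { -1 | 0 } — -1/2
value(RBR) = { -1 | -1/2; 0 } — -3/4
value(RBRR) = { -1 | -3/4; -1/2; 0 } — -7/8
value(RBRRB) = { -1; -7/8 | -3/4; -1/2; 0 } — -13/16
value(RBRRBR) = { -1; -7/8 | -13/16; -3/4; -1/2; 0 } — -27/32
value(RBRRBRB) = { -1; -7/8; -27/32 | -13/16; -3/4; -1/2; 0 } — -53/64
value(RBRRBRBR) = { -1; -7/8; -27/32 | -53/64; -13/16; -3/4; -1/2; 0 } — -107/128
value(RBRRBRBRR) = { -1; -7/8; -27/32 | -107/128; -53/64; -13/16; -3/4; -1/2; 0 } — -215/256
value(RBRRBRBRRR) = { -1; -7/8; -27/32 | -215/256; -107/128; -53/64; -13/16; -3/4; -1/2; 0 } — -431/512
value(RBRRBRBRRRB) = { -1; -7/8; -27/32; -431/512 | -215/256; -107/128; -53/64; -13/16; -3/4; -1/2; 0 } — -861/1024
value(RBRRBRBRRRBB) = { -1; -7/8; -27/32; -431/512; -861/1024 | -215/256; -107/128; -53/64; -13/16; -3/4; -1/2; 0 } — -1721/2048
value(RBRRBRBRRRBBR) = { -1; -7/8; -27/32; -431/512; -861/1024 | -1721/2048; -215/256; -107/128; -53/64; -13/16; -3/4; -1/2; 0 } — -3443/4096
value(RBRRBRBRRRBBRB) = { -1; -7/8; -27/32; -431/512; -861/1024; -3443/4096 | -1721/2048; -215/256; -107/128; -53/64; -13/16; -3/4; -1/2; 0 } — -6885/8192
value(RBRRBRBRRRBBRBB) = { -1; -7/8; -27/32; -431/512; -861/1024; -3443/4096; -6885/8192 | -1721/2048; -215/256; -107/128; -53/64; -13/16; -3/4; -1/2; 0 } — -13769/16384

-13769/16384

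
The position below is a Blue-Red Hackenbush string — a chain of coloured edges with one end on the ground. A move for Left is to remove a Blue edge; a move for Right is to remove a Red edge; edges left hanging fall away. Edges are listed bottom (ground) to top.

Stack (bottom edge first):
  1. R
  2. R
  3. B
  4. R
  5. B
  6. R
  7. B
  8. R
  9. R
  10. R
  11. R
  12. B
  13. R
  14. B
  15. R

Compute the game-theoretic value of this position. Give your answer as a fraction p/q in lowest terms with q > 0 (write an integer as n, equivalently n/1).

-13803/8192

Build G(s[:k]) for k = 1..15, string s = R R B R B R B R R R R B R B R.
G(R) = { · | 0 } → -1
G(RR) = { · | -1; 0 } → -2
G(RRB) = { -2 | -1; 0 } → -3/2
G(RRBR) = { -2 | -3/2; -1; 0 } → -7/4
G(RRBRB) = { -2; -7/4 | -3/2; -1; 0 } → -13/8
G(RRBRBR) = { -2; -7/4 | -13/8; -3/2; -1; 0 } → -27/16
G(RRBRBRB) = { -2; -7/4; -27/16 | -13/8; -3/2; -1; 0 } → -53/32
G(RRBRBRBR) = { -2; -7/4; -27/16 | -53/32; -13/8; -3/2; -1; 0 } → -107/64
G(RRBRBRBRR) = { -2; -7/4; -27/16 | -107/64; -53/32; -13/8; -3/2; -1; 0 } → -215/128
G(RRBRBRBRRR) = { -2; -7/4; -27/16 | -215/128; -107/64; -53/32; -13/8; -3/2; -1; 0 } → -431/256
G(RRBRBRBRRRR) = { -2; -7/4; -27/16 | -431/256; -215/128; -107/64; -53/32; -13/8; -3/2; -1; 0 } → -863/512
G(RRBRBRBRRRRB) = { -2; -7/4; -27/16; -863/512 | -431/256; -215/128; -107/64; -53/32; -13/8; -3/2; -1; 0 } → -1725/1024
G(RRBRBRBRRRRBR) = { -2; -7/4; -27/16; -863/512 | -1725/1024; -431/256; -215/128; -107/64; -53/32; -13/8; -3/2; -1; 0 } → -3451/2048
G(RRBRBRBRRRRBRB) = { -2; -7/4; -27/16; -863/512; -3451/2048 | -1725/1024; -431/256; -215/128; -107/64; -53/32; -13/8; -3/2; -1; 0 } → -6901/4096
G(RRBRBRBRRRRBRBR) = { -2; -7/4; -27/16; -863/512; -3451/2048 | -6901/4096; -1725/1024; -431/256; -215/128; -107/64; -53/32; -13/8; -3/2; -1; 0 } → -13803/8192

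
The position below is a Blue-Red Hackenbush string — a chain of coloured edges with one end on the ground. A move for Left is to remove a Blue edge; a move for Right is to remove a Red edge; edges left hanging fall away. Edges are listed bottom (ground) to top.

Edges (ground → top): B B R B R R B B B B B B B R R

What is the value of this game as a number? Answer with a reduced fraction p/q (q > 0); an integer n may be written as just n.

13305/8192

Build value(s[:k]) for k = 1..15, string s = B B R B R R B B B B B B B R R.
value(B) = { 0 | — } so 1
value(BB) = { 0,1 | — } so 2
value(BBR) = { 0,1 | 2 } so 3/2
value(BBRB) = { 0,1,3/2 | 2 } so 7/4
value(BBRBR) = { 0,1,3/2 | 7/4,2 } so 13/8
value(BBRBRR) = { 0,1,3/2 | 13/8,7/4,2 } so 25/16
value(BBRBRRB) = { 0,1,3/2,25/16 | 13/8,7/4,2 } so 51/32
value(BBRBRRBB) = { 0,1,3/2,25/16,51/32 | 13/8,7/4,2 } so 103/64
value(BBRBRRBBB) = { 0,1,3/2,25/16,51/32,103/64 | 13/8,7/4,2 } so 207/128
value(BBRBRRBBBB) = { 0,1,3/2,25/16,51/32,103/64,207/128 | 13/8,7/4,2 } so 415/256
value(BBRBRRBBBBB) = { 0,1,3/2,25/16,51/32,103/64,207/128,415/256 | 13/8,7/4,2 } so 831/512
value(BBRBRRBBBBBB) = { 0,1,3/2,25/16,51/32,103/64,207/128,415/256,831/512 | 13/8,7/4,2 } so 1663/1024
value(BBRBRRBBBBBBB) = { 0,1,3/2,25/16,51/32,103/64,207/128,415/256,831/512,1663/1024 | 13/8,7/4,2 } so 3327/2048
value(BBRBRRBBBBBBBR) = { 0,1,3/2,25/16,51/32,103/64,207/128,415/256,831/512,1663/1024 | 3327/2048,13/8,7/4,2 } so 6653/4096
value(BBRBRRBBBBBBBRR) = { 0,1,3/2,25/16,51/32,103/64,207/128,415/256,831/512,1663/1024 | 6653/4096,3327/2048,13/8,7/4,2 } so 13305/8192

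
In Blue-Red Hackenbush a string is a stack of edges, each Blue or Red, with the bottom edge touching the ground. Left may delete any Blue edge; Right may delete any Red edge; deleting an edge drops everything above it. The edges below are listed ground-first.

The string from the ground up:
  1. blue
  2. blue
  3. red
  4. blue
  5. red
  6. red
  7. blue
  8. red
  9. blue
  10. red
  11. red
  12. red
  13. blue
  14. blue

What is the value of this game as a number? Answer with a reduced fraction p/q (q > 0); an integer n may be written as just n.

Prefix values for blue blue red blue red red blue red blue red red red blue blue via {L|R} + simplicity:
1 of 14 · b · max L 0 · min R +∞ = 1
2 of 14 · bb · max L 1 · min R +∞ = 2
3 of 14 · bbr · max L 1 · min R 2 = 3/2
4 of 14 · bbrb · max L 3/2 · min R 2 = 7/4
5 of 14 · bbrbr · max L 3/2 · min R 7/4 = 13/8
6 of 14 · bbrbrr · max L 3/2 · min R 13/8 = 25/16
7 of 14 · bbrbrrb · max L 25/16 · min R 13/8 = 51/32
8 of 14 · bbrbrrbr · max L 25/16 · min R 51/32 = 101/64
9 of 14 · bbrbrrbrb · max L 101/64 · min R 51/32 = 203/128
10 of 14 · bbrbrrbrbr · max L 101/64 · min R 203/128 = 405/256
11 of 14 · bbrbrrbrbrr · max L 101/64 · min R 405/256 = 809/512
12 of 14 · bbrbrrbrbrrr · max L 101/64 · min R 809/512 = 1617/1024
13 of 14 · bbrbrrbrbrrrb · max L 1617/1024 · min R 809/512 = 3235/2048
14 of 14 · bbrbrrbrbrrrbb · max L 3235/2048 · min R 809/512 = 6471/4096

6471/4096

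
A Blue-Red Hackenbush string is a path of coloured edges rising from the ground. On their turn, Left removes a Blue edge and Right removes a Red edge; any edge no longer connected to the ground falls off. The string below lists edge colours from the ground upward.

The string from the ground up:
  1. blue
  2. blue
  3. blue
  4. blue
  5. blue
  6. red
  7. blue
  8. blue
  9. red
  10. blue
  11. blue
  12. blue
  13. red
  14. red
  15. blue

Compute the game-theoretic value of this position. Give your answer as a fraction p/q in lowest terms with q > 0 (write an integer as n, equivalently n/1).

4979/1024

Build value(s[:k]) for k = 1..15, string s = blue blue blue blue blue red blue blue red blue blue blue red red blue.
value_1 [b]  L=[0]  R=[·]  gives 1
value_2 [bb]  L=[0,1]  R=[·]  gives 2
value_3 [bbb]  L=[0,1,2]  R=[·]  gives 3
value_4 [bbbb]  L=[0,1,2,3]  R=[·]  gives 4
value_5 [bbbbb]  L=[0,1,2,3,4]  R=[·]  gives 5
value_6 [bbbbbr]  L=[0,1,2,3,4]  R=[5]  gives 9/2
value_7 [bbbbbrb]  L=[0,1,2,3,4,9/2]  R=[5]  gives 19/4
value_8 [bbbbbrbb]  L=[0,1,2,3,4,9/2,19/4]  R=[5]  gives 39/8
value_9 [bbbbbrbbr]  L=[0,1,2,3,4,9/2,19/4]  R=[39/8,5]  gives 77/16
value_10 [bbbbbrbbrb]  L=[0,1,2,3,4,9/2,19/4,77/16]  R=[39/8,5]  gives 155/32
value_11 [bbbbbrbbrbb]  L=[0,1,2,3,4,9/2,19/4,77/16,155/32]  R=[39/8,5]  gives 311/64
value_12 [bbbbbrbbrbbb]  L=[0,1,2,3,4,9/2,19/4,77/16,155/32,311/64]  R=[39/8,5]  gives 623/128
value_13 [bbbbbrbbrbbbr]  L=[0,1,2,3,4,9/2,19/4,77/16,155/32,311/64]  R=[623/128,39/8,5]  gives 1245/256
value_14 [bbbbbrbbrbbbrr]  L=[0,1,2,3,4,9/2,19/4,77/16,155/32,311/64]  R=[1245/256,623/128,39/8,5]  gives 2489/512
value_15 [bbbbbrbbrbbbrrb]  L=[0,1,2,3,4,9/2,19/4,77/16,155/32,311/64,2489/512]  R=[1245/256,623/128,39/8,5]  gives 4979/1024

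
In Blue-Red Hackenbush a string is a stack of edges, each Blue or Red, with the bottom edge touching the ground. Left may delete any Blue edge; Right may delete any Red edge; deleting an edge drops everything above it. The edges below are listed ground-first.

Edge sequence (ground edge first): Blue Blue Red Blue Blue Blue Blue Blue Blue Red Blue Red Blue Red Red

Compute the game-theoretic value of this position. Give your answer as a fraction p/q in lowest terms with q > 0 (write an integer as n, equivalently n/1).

16297/8192

Build g(s[:k]) for k = 1..15, string s = Blue Blue Red Blue Blue Blue Blue Blue Blue Red Blue Red Blue Red Red.
edge 1 of 15 (Blue): { 0 |  } ⇒ 1
edge 2 of 15 (Blue): { 0,1 |  } ⇒ 2
edge 3 of 15 (Red): { 0,1 | 2 } ⇒ 3/2
edge 4 of 15 (Blue): { 0,1,3/2 | 2 } ⇒ 7/4
edge 5 of 15 (Blue): { 0,1,3/2,7/4 | 2 } ⇒ 15/8
edge 6 of 15 (Blue): { 0,1,3/2,7/4,15/8 | 2 } ⇒ 31/16
edge 7 of 15 (Blue): { 0,1,3/2,7/4,15/8,31/16 | 2 } ⇒ 63/32
edge 8 of 15 (Blue): { 0,1,3/2,7/4,15/8,31/16,63/32 | 2 } ⇒ 127/64
edge 9 of 15 (Blue): { 0,1,3/2,7/4,15/8,31/16,63/32,127/64 | 2 } ⇒ 255/128
edge 10 of 15 (Red): { 0,1,3/2,7/4,15/8,31/16,63/32,127/64 | 255/128,2 } ⇒ 509/256
edge 11 of 15 (Blue): { 0,1,3/2,7/4,15/8,31/16,63/32,127/64,509/256 | 255/128,2 } ⇒ 1019/512
edge 12 of 15 (Red): { 0,1,3/2,7/4,15/8,31/16,63/32,127/64,509/256 | 1019/512,255/128,2 } ⇒ 2037/1024
edge 13 of 15 (Blue): { 0,1,3/2,7/4,15/8,31/16,63/32,127/64,509/256,2037/1024 | 1019/512,255/128,2 } ⇒ 4075/2048
edge 14 of 15 (Red): { 0,1,3/2,7/4,15/8,31/16,63/32,127/64,509/256,2037/1024 | 4075/2048,1019/512,255/128,2 } ⇒ 8149/4096
edge 15 of 15 (Red): { 0,1,3/2,7/4,15/8,31/16,63/32,127/64,509/256,2037/1024 | 8149/4096,4075/2048,1019/512,255/128,2 } ⇒ 16297/8192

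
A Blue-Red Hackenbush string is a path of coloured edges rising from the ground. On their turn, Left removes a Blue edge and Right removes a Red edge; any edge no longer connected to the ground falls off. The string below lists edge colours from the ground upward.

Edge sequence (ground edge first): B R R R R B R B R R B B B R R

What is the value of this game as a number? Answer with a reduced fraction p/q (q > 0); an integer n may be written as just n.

1337/16384

G(B) = { 0 |  } = 1
G(BR) = { 0 | 1 } = 1/2
G(BRR) = { 0 | 1/2,1 } = 1/4
G(BRRR) = { 0 | 1/4,1/2,1 } = 1/8
G(BRRRR) = { 0 | 1/8,1/4,1/2,1 } = 1/16
G(BRRRRB) = { 0,1/16 | 1/8,1/4,1/2,1 } = 3/32
G(BRRRRBR) = { 0,1/16 | 3/32,1/8,1/4,1/2,1 } = 5/64
G(BRRRRBRB) = { 0,1/16,5/64 | 3/32,1/8,1/4,1/2,1 } = 11/128
G(BRRRRBRBR) = { 0,1/16,5/64 | 11/128,3/32,1/8,1/4,1/2,1 } = 21/256
G(BRRRRBRBRR) = { 0,1/16,5/64 | 21/256,11/128,3/32,1/8,1/4,1/2,1 } = 41/512
G(BRRRRBRBRRB) = { 0,1/16,5/64,41/512 | 21/256,11/128,3/32,1/8,1/4,1/2,1 } = 83/1024
G(BRRRRBRBRRBB) = { 0,1/16,5/64,41/512,83/1024 | 21/256,11/128,3/32,1/8,1/4,1/2,1 } = 167/2048
G(BRRRRBRBRRBBB) = { 0,1/16,5/64,41/512,83/1024,167/2048 | 21/256,11/128,3/32,1/8,1/4,1/2,1 } = 335/4096
G(BRRRRBRBRRBBBR) = { 0,1/16,5/64,41/512,83/1024,167/2048 | 335/4096,21/256,11/128,3/32,1/8,1/4,1/2,1 } = 669/8192
G(BRRRRBRBRRBBBRR) = { 0,1/16,5/64,41/512,83/1024,167/2048 | 669/8192,335/4096,21/256,11/128,3/32,1/8,1/4,1/2,1 } = 1337/16384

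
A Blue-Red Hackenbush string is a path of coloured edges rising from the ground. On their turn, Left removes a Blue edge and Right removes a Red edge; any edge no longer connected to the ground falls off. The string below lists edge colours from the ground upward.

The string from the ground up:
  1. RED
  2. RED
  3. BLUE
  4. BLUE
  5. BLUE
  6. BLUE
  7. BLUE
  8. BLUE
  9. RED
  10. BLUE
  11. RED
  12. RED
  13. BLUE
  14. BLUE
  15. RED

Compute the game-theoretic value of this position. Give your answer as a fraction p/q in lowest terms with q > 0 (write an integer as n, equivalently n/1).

-8371/8192

g_1 [R]  L=[]  R=[0]  gives -1
g_2 [RR]  L=[]  R=[-1, 0]  gives -2
g_3 [RRB]  L=[-2]  R=[-1, 0]  gives -3/2
g_4 [RRBB]  L=[-2, -3/2]  R=[-1, 0]  gives -5/4
g_5 [RRBBB]  L=[-2, -3/2, -5/4]  R=[-1, 0]  gives -9/8
g_6 [RRBBBB]  L=[-2, -3/2, -5/4, -9/8]  R=[-1, 0]  gives -17/16
g_7 [RRBBBBB]  L=[-2, -3/2, -5/4, -9/8, -17/16]  R=[-1, 0]  gives -33/32
g_8 [RRBBBBBB]  L=[-2, -3/2, -5/4, -9/8, -17/16, -33/32]  R=[-1, 0]  gives -65/64
g_9 [RRBBBBBBR]  L=[-2, -3/2, -5/4, -9/8, -17/16, -33/32]  R=[-65/64, -1, 0]  gives -131/128
g_10 [RRBBBBBBRB]  L=[-2, -3/2, -5/4, -9/8, -17/16, -33/32, -131/128]  R=[-65/64, -1, 0]  gives -261/256
g_11 [RRBBBBBBRBR]  L=[-2, -3/2, -5/4, -9/8, -17/16, -33/32, -131/128]  R=[-261/256, -65/64, -1, 0]  gives -523/512
g_12 [RRBBBBBBRBRR]  L=[-2, -3/2, -5/4, -9/8, -17/16, -33/32, -131/128]  R=[-523/512, -261/256, -65/64, -1, 0]  gives -1047/1024
g_13 [RRBBBBBBRBRRB]  L=[-2, -3/2, -5/4, -9/8, -17/16, -33/32, -131/128, -1047/1024]  R=[-523/512, -261/256, -65/64, -1, 0]  gives -2093/2048
g_14 [RRBBBBBBRBRRBB]  L=[-2, -3/2, -5/4, -9/8, -17/16, -33/32, -131/128, -1047/1024, -2093/2048]  R=[-523/512, -261/256, -65/64, -1, 0]  gives -4185/4096
g_15 [RRBBBBBBRBRRBBR]  L=[-2, -3/2, -5/4, -9/8, -17/16, -33/32, -131/128, -1047/1024, -2093/2048]  R=[-4185/4096, -523/512, -261/256, -65/64, -1, 0]  gives -8371/8192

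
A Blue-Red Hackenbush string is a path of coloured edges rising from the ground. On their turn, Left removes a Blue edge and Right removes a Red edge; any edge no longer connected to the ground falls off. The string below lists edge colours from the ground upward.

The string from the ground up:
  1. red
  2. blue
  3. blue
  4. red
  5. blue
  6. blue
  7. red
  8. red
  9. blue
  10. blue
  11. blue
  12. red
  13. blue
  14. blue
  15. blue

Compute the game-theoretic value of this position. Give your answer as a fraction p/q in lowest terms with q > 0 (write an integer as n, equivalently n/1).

-4881/16384

value(r) = { (no moves) | 0 } so -1
value(rb) = { -1 | 0 } so -1/2
value(rbb) = { -1 -1/2 | 0 } so -1/4
value(rbbr) = { -1 -1/2 | -1/4 0 } so -3/8
value(rbbrb) = { -1 -1/2 -3/8 | -1/4 0 } so -5/16
value(rbbrbb) = { -1 -1/2 -3/8 -5/16 | -1/4 0 } so -9/32
value(rbbrbbr) = { -1 -1/2 -3/8 -5/16 | -9/32 -1/4 0 } so -19/64
value(rbbrbbrr) = { -1 -1/2 -3/8 -5/16 | -19/64 -9/32 -1/4 0 } so -39/128
value(rbbrbbrrb) = { -1 -1/2 -3/8 -5/16 -39/128 | -19/64 -9/32 -1/4 0 } so -77/256
value(rbbrbbrrbb) = { -1 -1/2 -3/8 -5/16 -39/128 -77/256 | -19/64 -9/32 -1/4 0 } so -153/512
value(rbbrbbrrbbb) = { -1 -1/2 -3/8 -5/16 -39/128 -77/256 -153/512 | -19/64 -9/32 -1/4 0 } so -305/1024
value(rbbrbbrrbbbr) = { -1 -1/2 -3/8 -5/16 -39/128 -77/256 -153/512 | -305/1024 -19/64 -9/32 -1/4 0 } so -611/2048
value(rbbrbbrrbbbrb) = { -1 -1/2 -3/8 -5/16 -39/128 -77/256 -153/512 -611/2048 | -305/1024 -19/64 -9/32 -1/4 0 } so -1221/4096
value(rbbrbbrrbbbrbb) = { -1 -1/2 -3/8 -5/16 -39/128 -77/256 -153/512 -611/2048 -1221/4096 | -305/1024 -19/64 -9/32 -1/4 0 } so -2441/8192
value(rbbrbbrrbbbrbbb) = { -1 -1/2 -3/8 -5/16 -39/128 -77/256 -153/512 -611/2048 -1221/4096 -2441/8192 | -305/1024 -19/64 -9/32 -1/4 0 } so -4881/16384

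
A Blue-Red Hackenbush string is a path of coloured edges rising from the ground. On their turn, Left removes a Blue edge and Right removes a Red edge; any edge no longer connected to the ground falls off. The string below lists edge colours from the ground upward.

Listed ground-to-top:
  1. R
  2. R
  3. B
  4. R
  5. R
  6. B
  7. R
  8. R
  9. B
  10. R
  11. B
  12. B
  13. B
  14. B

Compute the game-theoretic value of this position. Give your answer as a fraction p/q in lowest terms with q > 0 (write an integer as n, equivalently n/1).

-7585/4096

value(R) = { — | 0 } = -1
value(RR) = { — | -1 0 } = -2
value(RRB) = { -2 | -1 0 } = -3/2
value(RRBR) = { -2 | -3/2 -1 0 } = -7/4
value(RRBRR) = { -2 | -7/4 -3/2 -1 0 } = -15/8
value(RRBRRB) = { -2 -15/8 | -7/4 -3/2 -1 0 } = -29/16
value(RRBRRBR) = { -2 -15/8 | -29/16 -7/4 -3/2 -1 0 } = -59/32
value(RRBRRBRR) = { -2 -15/8 | -59/32 -29/16 -7/4 -3/2 -1 0 } = -119/64
value(RRBRRBRRB) = { -2 -15/8 -119/64 | -59/32 -29/16 -7/4 -3/2 -1 0 } = -237/128
value(RRBRRBRRBR) = { -2 -15/8 -119/64 | -237/128 -59/32 -29/16 -7/4 -3/2 -1 0 } = -475/256
value(RRBRRBRRBRB) = { -2 -15/8 -119/64 -475/256 | -237/128 -59/32 -29/16 -7/4 -3/2 -1 0 } = -949/512
value(RRBRRBRRBRBB) = { -2 -15/8 -119/64 -475/256 -949/512 | -237/128 -59/32 -29/16 -7/4 -3/2 -1 0 } = -1897/1024
value(RRBRRBRRBRBBB) = { -2 -15/8 -119/64 -475/256 -949/512 -1897/1024 | -237/128 -59/32 -29/16 -7/4 -3/2 -1 0 } = -3793/2048
value(RRBRRBRRBRBBBB) = { -2 -15/8 -119/64 -475/256 -949/512 -1897/1024 -3793/2048 | -237/128 -59/32 -29/16 -7/4 -3/2 -1 0 } = -7585/4096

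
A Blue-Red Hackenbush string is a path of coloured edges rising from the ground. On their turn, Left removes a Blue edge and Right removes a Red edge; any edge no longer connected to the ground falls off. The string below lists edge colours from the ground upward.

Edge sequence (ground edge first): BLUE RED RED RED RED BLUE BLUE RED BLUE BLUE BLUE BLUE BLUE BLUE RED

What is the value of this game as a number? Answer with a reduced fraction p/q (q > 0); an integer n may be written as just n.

step 1: add BLUE to get B; options L={ 0 } R={ ∅ } → 1
step 2: add RED to get BR; options L={ 0 } R={ 1 } → 1/2
step 3: add RED to get BRR; options L={ 0 } R={ 1/2, 1 } → 1/4
step 4: add RED to get BRRR; options L={ 0 } R={ 1/4, 1/2, 1 } → 1/8
step 5: add RED to get BRRRR; options L={ 0 } R={ 1/8, 1/4, 1/2, 1 } → 1/16
step 6: add BLUE to get BRRRRB; options L={ 0, 1/16 } R={ 1/8, 1/4, 1/2, 1 } → 3/32
step 7: add BLUE to get BRRRRBB; options L={ 0, 1/16, 3/32 } R={ 1/8, 1/4, 1/2, 1 } → 7/64
step 8: add RED to get BRRRRBBR; options L={ 0, 1/16, 3/32 } R={ 7/64, 1/8, 1/4, 1/2, 1 } → 13/128
step 9: add BLUE to get BRRRRBBRB; options L={ 0, 1/16, 3/32, 13/128 } R={ 7/64, 1/8, 1/4, 1/2, 1 } → 27/256
step 10: add BLUE to get BRRRRBBRBB; options L={ 0, 1/16, 3/32, 13/128, 27/256 } R={ 7/64, 1/8, 1/4, 1/2, 1 } → 55/512
step 11: add BLUE to get BRRRRBBRBBB; options L={ 0, 1/16, 3/32, 13/128, 27/256, 55/512 } R={ 7/64, 1/8, 1/4, 1/2, 1 } → 111/1024
step 12: add BLUE to get BRRRRBBRBBBB; options L={ 0, 1/16, 3/32, 13/128, 27/256, 55/512, 111/1024 } R={ 7/64, 1/8, 1/4, 1/2, 1 } → 223/2048
step 13: add BLUE to get BRRRRBBRBBBBB; options L={ 0, 1/16, 3/32, 13/128, 27/256, 55/512, 111/1024, 223/2048 } R={ 7/64, 1/8, 1/4, 1/2, 1 } → 447/4096
step 14: add BLUE to get BRRRRBBRBBBBBB; options L={ 0, 1/16, 3/32, 13/128, 27/256, 55/512, 111/1024, 223/2048, 447/4096 } R={ 7/64, 1/8, 1/4, 1/2, 1 } → 895/8192
step 15: add RED to get BRRRRBBRBBBBBBR; options L={ 0, 1/16, 3/32, 13/128, 27/256, 55/512, 111/1024, 223/2048, 447/4096 } R={ 895/8192, 7/64, 1/8, 1/4, 1/2, 1 } → 1789/16384

1789/16384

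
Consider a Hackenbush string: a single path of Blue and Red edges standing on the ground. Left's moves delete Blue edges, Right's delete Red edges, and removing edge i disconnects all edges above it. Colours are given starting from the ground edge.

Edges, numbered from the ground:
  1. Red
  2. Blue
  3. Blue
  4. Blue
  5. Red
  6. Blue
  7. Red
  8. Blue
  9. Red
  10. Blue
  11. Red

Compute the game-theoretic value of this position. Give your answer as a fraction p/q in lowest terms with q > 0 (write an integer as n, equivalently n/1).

Recurse on prefixes of the 11-edge string Red Blue Blue Blue Red Blue Red Blue Red Blue Red:
1 of 11 · R · max L −∞ · min R 0 gives -1
2 of 11 · RB · max L -1 · min R 0 gives -1/2
3 of 11 · RBB · max L -1/2 · min R 0 gives -1/4
4 of 11 · RBBB · max L -1/4 · min R 0 gives -1/8
5 of 11 · RBBBR · max L -1/4 · min R -1/8 gives -3/16
6 of 11 · RBBBRB · max L -3/16 · min R -1/8 gives -5/32
7 of 11 · RBBBRBR · max L -3/16 · min R -5/32 gives -11/64
8 of 11 · RBBBRBRB · max L -11/64 · min R -5/32 gives -21/128
9 of 11 · RBBBRBRBR · max L -11/64 · min R -21/128 gives -43/256
10 of 11 · RBBBRBRBRB · max L -43/256 · min R -21/128 gives -85/512
11 of 11 · RBBBRBRBRBR · max L -43/256 · min R -85/512 gives -171/1024

-171/1024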